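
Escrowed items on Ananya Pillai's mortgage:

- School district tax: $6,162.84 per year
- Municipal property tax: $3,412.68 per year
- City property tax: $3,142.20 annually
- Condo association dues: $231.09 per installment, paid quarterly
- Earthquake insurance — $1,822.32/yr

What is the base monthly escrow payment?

School district tax: $6,162.84 annually
Municipal property tax: $3,412.68 annually
City property tax: $3,142.20 annually
Condo association dues: $231.09 × 4 = $924.36 annually
Earthquake insurance: $1,822.32 annually
Annual escrow total = $6,162.84 + $3,412.68 + $3,142.20 + $924.36 + $1,822.32 = $15,464.40
Per month = $15,464.40 ÷ 12 = $1,288.70

$1,288.70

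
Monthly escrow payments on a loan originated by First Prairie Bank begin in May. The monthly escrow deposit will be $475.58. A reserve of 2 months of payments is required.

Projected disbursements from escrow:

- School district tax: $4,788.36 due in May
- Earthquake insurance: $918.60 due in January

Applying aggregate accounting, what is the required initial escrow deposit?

Cushion = 2 × $475.58 = $951.16
Trial balance (start $0, +$475.58 each month, − disbursements):
  May: +$475.58 − $4,788.36 → -$4,312.78
  Jun: +$475.58 → -$3,837.20
  Jul: +$475.58 → -$3,361.62
  Aug: +$475.58 → -$2,886.04
  Sep: +$475.58 → -$2,410.46
  Oct: +$475.58 → -$1,934.88
  Nov: +$475.58 → -$1,459.30
  Dec: +$475.58 → -$983.72
  Jan: +$475.58 − $918.60 → -$1,426.74
  Feb: +$475.58 → -$951.16
  Mar: +$475.58 → -$475.58
  Apr: +$475.58 → $0.00
Lowest trial balance = -$4,312.78 (May)
Initial deposit = cushion − low point = $951.16 − (-$4,312.78) = $5,263.94

$5,263.94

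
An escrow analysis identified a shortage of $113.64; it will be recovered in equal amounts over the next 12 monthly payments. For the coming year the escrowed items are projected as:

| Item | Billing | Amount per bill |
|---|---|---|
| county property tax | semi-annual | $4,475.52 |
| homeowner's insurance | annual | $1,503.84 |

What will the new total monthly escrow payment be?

County property tax = $4,475.52 × 2 = $8,951.04/yr
Homeowner's insurance = $1,503.84/yr
Combined annual = $8,951.04 + $1,503.84 = $10,454.88
Base monthly escrow = $10,454.88 ÷ 12 = $871.24
Shortage spread = $113.64 ÷ 12 = $9.47/mo
Adjusted monthly = $871.24 + $9.47 = $880.71

$880.71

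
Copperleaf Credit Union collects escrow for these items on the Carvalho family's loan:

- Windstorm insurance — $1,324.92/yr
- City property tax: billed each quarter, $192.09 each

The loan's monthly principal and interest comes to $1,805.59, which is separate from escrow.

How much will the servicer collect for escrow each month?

Windstorm insurance = $1,324.92 per year
City property tax = $192.09 × 4 = $768.36 per year
Total per year = $1,324.92 + $768.36 = $2,093.28
Monthly escrow = $2,093.28 ÷ 12 = $174.44

$174.44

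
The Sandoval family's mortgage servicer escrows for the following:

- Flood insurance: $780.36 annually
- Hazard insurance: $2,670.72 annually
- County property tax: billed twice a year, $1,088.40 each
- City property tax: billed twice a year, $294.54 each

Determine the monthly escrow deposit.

Flood insurance: $780.36
Hazard insurance: $2,670.72
County property tax: $1,088.40 × 2 = $2,176.80
City property tax: $294.54 × 2 = $589.08
Total per year = $6,216.96
Monthly escrow = $6,216.96 / 12 = $518.08

$518.08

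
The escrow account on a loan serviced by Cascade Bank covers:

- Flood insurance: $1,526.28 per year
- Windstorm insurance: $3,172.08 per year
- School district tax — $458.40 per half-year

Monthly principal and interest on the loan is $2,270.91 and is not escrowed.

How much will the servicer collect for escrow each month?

$467.93

Flood insurance — $1,526.28 annually
Windstorm insurance — $3,172.08 annually
School district tax — $458.40 × 2 = $916.80 annually
Annual escrow total = $5,615.16
Base monthly escrow = $5,615.16 ÷ 12 = $467.93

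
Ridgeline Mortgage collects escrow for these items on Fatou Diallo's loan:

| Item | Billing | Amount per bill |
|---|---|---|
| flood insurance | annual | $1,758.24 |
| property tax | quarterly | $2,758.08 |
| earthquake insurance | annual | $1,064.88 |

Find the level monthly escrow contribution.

Flood insurance — $1,758.24 per year
Property tax — $2,758.08 × 4 = $11,032.32 per year
Earthquake insurance — $1,064.88 per year
Total per year = $1,758.24 + $11,032.32 + $1,064.88 = $13,855.44
Base monthly escrow = $13,855.44 / 12 = $1,154.62

$1,154.62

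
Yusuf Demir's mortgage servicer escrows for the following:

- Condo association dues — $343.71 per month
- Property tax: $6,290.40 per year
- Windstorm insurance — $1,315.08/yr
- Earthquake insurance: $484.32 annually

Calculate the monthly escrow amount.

$1,017.86

Condo association dues: $343.71 × 12 = $4,124.52 per year
Property tax: $6,290.40 per year
Windstorm insurance: $1,315.08 per year
Earthquake insurance: $484.32 per year
Combined annual = $12,214.32
Monthly = $12,214.32 / 12 = $1,017.86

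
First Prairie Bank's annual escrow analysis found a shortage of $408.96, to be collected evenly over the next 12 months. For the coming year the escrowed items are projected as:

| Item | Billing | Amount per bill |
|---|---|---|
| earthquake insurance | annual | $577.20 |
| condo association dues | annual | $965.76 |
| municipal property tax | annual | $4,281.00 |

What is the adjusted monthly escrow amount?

Earthquake insurance = $577.20
Condo association dues = $965.76
Municipal property tax = $4,281.00
Annual escrow total = $577.20 + $965.76 + $4,281.00 = $5,823.96
Per month = $5,823.96 / 12 = $485.33
Shortage spread = $408.96 / 12 = $34.08/mo
New monthly escrow = $485.33 + $34.08 = $519.41

$519.41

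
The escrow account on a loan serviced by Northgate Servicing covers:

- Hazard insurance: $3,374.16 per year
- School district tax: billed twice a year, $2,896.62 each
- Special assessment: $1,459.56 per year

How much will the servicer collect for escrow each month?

$885.58

Hazard insurance: $3,374.16/yr
School district tax: $2,896.62 × 2 = $5,793.24/yr
Special assessment: $1,459.56/yr
Yearly total = $3,374.16 + $5,793.24 + $1,459.56 = $10,626.96
Monthly escrow = $10,626.96 / 12 = $885.58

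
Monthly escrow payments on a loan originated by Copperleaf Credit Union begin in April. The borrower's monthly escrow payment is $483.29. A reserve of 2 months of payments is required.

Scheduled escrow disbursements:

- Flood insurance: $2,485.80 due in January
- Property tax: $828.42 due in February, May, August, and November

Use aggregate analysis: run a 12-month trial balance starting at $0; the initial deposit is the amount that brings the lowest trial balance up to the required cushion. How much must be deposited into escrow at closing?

Cushion = 2 × $483.29 = $966.58
Trial balance (start $0, +$483.29 each month, − disbursements):
  Apr: +$483.29 → $483.29
  May: +$483.29 − $828.42 → $138.16
  Jun: +$483.29 → $621.45
  Jul: +$483.29 → $1,104.74
  Aug: +$483.29 − $828.42 → $759.61
  Sep: +$483.29 → $1,242.90
  Oct: +$483.29 → $1,726.19
  Nov: +$483.29 − $828.42 → $1,381.06
  Dec: +$483.29 → $1,864.35
  Jan: +$483.29 − $2,485.80 → -$138.16
  Feb: +$483.29 − $828.42 → -$483.29
  Mar: +$483.29 → $0.00
Lowest trial balance = -$483.29 (Feb)
Initial deposit = cushion − low point = $966.58 − (-$483.29) = $1,449.87

$1,449.87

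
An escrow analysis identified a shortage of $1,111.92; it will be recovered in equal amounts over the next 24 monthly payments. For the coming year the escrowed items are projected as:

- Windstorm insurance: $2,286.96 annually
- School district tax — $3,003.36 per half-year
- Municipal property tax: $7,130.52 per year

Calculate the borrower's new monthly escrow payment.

$1,331.68

Windstorm insurance — $2,286.96/yr
School district tax — $3,003.36 × 2 = $6,006.72/yr
Municipal property tax — $7,130.52/yr
Combined annual = $2,286.96 + $6,006.72 + $7,130.52 = $15,424.20
Per month = $15,424.20 / 12 = $1,285.35
Monthly shortage recovery: $1,111.92 / 24 = $46.33
New monthly escrow = $1,285.35 + $46.33 = $1,331.68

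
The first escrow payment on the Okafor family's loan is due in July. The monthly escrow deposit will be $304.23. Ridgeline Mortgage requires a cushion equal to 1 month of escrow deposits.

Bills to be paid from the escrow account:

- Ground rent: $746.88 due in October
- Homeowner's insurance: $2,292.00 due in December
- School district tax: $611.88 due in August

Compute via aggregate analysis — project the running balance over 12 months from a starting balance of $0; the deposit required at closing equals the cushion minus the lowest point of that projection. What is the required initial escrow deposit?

Cushion = 1 × $304.23 = $304.23
Trial balance (start $0, +$304.23 each month, − disbursements):
  Jul: +$304.23 → $304.23
  Aug: +$304.23 − $611.88 → -$3.42
  Sep: +$304.23 → $300.81
  Oct: +$304.23 − $746.88 → -$141.84
  Nov: +$304.23 → $162.39
  Dec: +$304.23 − $2,292.00 → -$1,825.38
  Jan: +$304.23 → -$1,521.15
  Feb: +$304.23 → -$1,216.92
  Mar: +$304.23 → -$912.69
  Apr: +$304.23 → -$608.46
  May: +$304.23 → -$304.23
  Jun: +$304.23 → $0.00
Lowest trial balance = -$1,825.38 (Dec)
Initial deposit = cushion − low point = $304.23 − (-$1,825.38) = $2,129.61

$2,129.61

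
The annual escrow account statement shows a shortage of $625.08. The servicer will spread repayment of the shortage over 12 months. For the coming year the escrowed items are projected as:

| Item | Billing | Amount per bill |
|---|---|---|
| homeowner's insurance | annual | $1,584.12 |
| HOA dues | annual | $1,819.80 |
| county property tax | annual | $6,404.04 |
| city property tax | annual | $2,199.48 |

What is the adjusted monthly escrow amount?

$1,052.71

Homeowner's insurance — $1,584.12
HOA dues — $1,819.80
County property tax — $6,404.04
City property tax — $2,199.48
Combined annual = $12,007.44
Monthly = $12,007.44 / 12 = $1,000.62
Shortage per month = $625.08 ÷ 12 = $52.09
Adjusted monthly = $1,000.62 + $52.09 = $1,052.71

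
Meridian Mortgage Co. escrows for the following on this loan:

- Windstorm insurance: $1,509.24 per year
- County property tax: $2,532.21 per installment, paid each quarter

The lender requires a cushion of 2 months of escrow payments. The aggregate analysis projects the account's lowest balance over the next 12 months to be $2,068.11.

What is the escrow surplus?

Windstorm insurance: $1,509.24 annually
County property tax: $2,532.21 × 4 = $10,128.84 annually
Total per year = $1,509.24 + $10,128.84 = $11,638.08
Monthly escrow = $11,638.08 ÷ 12 = $969.84
Required cushion = 2 × $969.84 = $1,939.68
Surplus = $2,068.11 − $1,939.68 = $128.43

$128.43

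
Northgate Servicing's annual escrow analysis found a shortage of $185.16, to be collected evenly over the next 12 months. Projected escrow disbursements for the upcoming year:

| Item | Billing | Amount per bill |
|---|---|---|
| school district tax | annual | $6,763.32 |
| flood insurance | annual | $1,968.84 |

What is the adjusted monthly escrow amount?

School district tax — $6,763.32 annually
Flood insurance — $1,968.84 annually
Total annual escrow = $8,732.16
Monthly escrow = $8,732.16 / 12 = $727.68
Shortage per month = $185.16 / 12 = $15.43
New monthly escrow = $727.68 + $15.43 = $743.11

$743.11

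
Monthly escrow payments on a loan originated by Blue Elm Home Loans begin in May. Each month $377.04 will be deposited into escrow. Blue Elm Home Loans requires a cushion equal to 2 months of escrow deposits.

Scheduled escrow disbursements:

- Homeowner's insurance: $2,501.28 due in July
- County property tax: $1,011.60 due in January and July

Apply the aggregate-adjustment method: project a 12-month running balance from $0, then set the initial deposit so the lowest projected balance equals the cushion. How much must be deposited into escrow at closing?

Cushion = 2 × $377.04 = $754.08
Trial balance (start $0, +$377.04 each month, − disbursements):
  May: +$377.04 → $377.04
  Jun: +$377.04 → $754.08
  Jul: +$377.04 − $3,512.88 → -$2,381.76
  Aug: +$377.04 → -$2,004.72
  Sep: +$377.04 → -$1,627.68
  Oct: +$377.04 → -$1,250.64
  Nov: +$377.04 → -$873.60
  Dec: +$377.04 → -$496.56
  Jan: +$377.04 − $1,011.60 → -$1,131.12
  Feb: +$377.04 → -$754.08
  Mar: +$377.04 → -$377.04
  Apr: +$377.04 → $0.00
Lowest trial balance = -$2,381.76 (Jul)
Initial deposit = cushion − low point = $754.08 − (-$2,381.76) = $3,135.84

$3,135.84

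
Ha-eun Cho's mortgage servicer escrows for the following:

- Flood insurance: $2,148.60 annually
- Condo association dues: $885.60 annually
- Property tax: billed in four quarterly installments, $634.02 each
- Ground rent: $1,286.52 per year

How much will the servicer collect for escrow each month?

Flood insurance: $2,148.60
Condo association dues: $885.60
Property tax: $634.02 × 4 = $2,536.08
Ground rent: $1,286.52
Total per year = $2,148.60 + $885.60 + $2,536.08 + $1,286.52 = $6,856.80
Base monthly escrow = $6,856.80 / 12 = $571.40

$571.40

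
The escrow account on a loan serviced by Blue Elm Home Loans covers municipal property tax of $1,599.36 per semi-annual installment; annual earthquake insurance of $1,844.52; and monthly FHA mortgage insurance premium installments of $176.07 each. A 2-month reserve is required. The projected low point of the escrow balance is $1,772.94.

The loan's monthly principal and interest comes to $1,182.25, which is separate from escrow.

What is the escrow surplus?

Municipal property tax — $1,599.36 × 2 = $3,198.72 per year
Earthquake insurance — $1,844.52 per year
FHA mortgage insurance premium — $176.07 × 12 = $2,112.84 per year
Annual escrow total = $3,198.72 + $1,844.52 + $2,112.84 = $7,156.08
Base monthly escrow = $7,156.08 ÷ 12 = $596.34
Required reserve = 2 × $596.34 = $1,192.68
Surplus = $1,772.94 − $1,192.68 = $580.26

$580.26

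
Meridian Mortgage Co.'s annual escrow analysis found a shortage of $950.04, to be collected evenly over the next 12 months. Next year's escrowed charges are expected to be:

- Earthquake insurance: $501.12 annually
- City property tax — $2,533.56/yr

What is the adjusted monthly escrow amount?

Earthquake insurance — $501.12
City property tax — $2,533.56
Annual escrow total = $501.12 + $2,533.56 = $3,034.68
Per month = $3,034.68 / 12 = $252.89
Shortage spread = $950.04 ÷ 12 = $79.17/mo
Adjusted monthly = $252.89 + $79.17 = $332.06

$332.06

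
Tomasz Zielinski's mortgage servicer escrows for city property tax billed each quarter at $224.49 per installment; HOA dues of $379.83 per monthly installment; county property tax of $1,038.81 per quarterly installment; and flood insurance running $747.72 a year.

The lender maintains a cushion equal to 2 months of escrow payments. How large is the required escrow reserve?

$1,726.48

City property tax — $224.49 × 4 = $897.96
HOA dues — $379.83 × 12 = $4,557.96
County property tax — $1,038.81 × 4 = $4,155.24
Flood insurance — $747.72
Total per year = $10,358.88
Base monthly escrow = $10,358.88 / 12 = $863.24
Cushion = 2 × $863.24 = $1,726.48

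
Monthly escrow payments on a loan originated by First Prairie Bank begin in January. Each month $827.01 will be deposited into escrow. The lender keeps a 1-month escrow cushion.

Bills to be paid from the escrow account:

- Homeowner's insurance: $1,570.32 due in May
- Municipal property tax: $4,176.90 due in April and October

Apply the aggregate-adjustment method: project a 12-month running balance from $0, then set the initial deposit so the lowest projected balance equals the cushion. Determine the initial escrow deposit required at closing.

Cushion = 1 × $827.01 = $827.01
Trial balance (start $0, +$827.01 each month, − disbursements):
  Jan: +$827.01 → $827.01
  Feb: +$827.01 → $1,654.02
  Mar: +$827.01 → $2,481.03
  Apr: +$827.01 − $4,176.90 → -$868.86
  May: +$827.01 − $1,570.32 → -$1,612.17
  Jun: +$827.01 → -$785.16
  Jul: +$827.01 → $41.85
  Aug: +$827.01 → $868.86
  Sep: +$827.01 → $1,695.87
  Oct: +$827.01 − $4,176.90 → -$1,654.02
  Nov: +$827.01 → -$827.01
  Dec: +$827.01 → $0.00
Lowest trial balance = -$1,654.02 (Oct)
Initial deposit = cushion − low point = $827.01 − (-$1,654.02) = $2,481.03

$2,481.03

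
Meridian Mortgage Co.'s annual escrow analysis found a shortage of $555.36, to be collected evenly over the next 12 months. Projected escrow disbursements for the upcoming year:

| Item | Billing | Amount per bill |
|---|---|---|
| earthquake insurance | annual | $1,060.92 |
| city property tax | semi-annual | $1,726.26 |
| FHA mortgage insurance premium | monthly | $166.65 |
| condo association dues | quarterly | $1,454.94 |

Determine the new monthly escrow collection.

$1,074.03

Earthquake insurance = $1,060.92
City property tax = $1,726.26 × 2 = $3,452.52
FHA mortgage insurance premium = $166.65 × 12 = $1,999.80
Condo association dues = $1,454.94 × 4 = $5,819.76
Annual escrow total = $12,333.00
Per month = $12,333.00 / 12 = $1,027.75
Shortage spread = $555.36 ÷ 12 = $46.28/mo
New monthly escrow = $1,027.75 + $46.28 = $1,074.03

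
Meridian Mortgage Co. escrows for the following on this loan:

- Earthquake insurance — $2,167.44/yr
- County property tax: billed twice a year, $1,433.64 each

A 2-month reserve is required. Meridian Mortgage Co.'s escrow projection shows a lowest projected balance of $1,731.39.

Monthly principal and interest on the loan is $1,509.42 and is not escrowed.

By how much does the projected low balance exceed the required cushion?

Earthquake insurance: $2,167.44/yr
County property tax: $1,433.64 × 2 = $2,867.28/yr
Yearly total = $5,034.72
Base monthly escrow = $5,034.72 ÷ 12 = $419.56
Required cushion = 2 × $419.56 = $839.12
Surplus = $1,731.39 − $839.12 = $892.27

$892.27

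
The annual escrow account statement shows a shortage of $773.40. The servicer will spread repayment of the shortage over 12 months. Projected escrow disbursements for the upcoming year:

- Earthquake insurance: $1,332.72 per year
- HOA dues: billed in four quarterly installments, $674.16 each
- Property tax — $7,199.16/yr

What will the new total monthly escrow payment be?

$1,000.16

Earthquake insurance: $1,332.72/yr
HOA dues: $674.16 × 4 = $2,696.64/yr
Property tax: $7,199.16/yr
Annual escrow total = $11,228.52
Monthly escrow = $11,228.52 ÷ 12 = $935.71
Shortage per month = $773.40 ÷ 12 = $64.45
Adjusted monthly = $935.71 + $64.45 = $1,000.16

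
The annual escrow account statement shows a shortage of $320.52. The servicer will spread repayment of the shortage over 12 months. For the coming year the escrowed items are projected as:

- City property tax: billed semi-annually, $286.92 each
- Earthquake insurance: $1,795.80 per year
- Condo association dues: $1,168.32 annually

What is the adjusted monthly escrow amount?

$321.54

City property tax — $286.92 × 2 = $573.84 per year
Earthquake insurance — $1,795.80 per year
Condo association dues — $1,168.32 per year
Yearly total = $3,537.96
Per month = $3,537.96 / 12 = $294.83
Shortage spread = $320.52 / 12 = $26.71/mo
New monthly escrow = $294.83 + $26.71 = $321.54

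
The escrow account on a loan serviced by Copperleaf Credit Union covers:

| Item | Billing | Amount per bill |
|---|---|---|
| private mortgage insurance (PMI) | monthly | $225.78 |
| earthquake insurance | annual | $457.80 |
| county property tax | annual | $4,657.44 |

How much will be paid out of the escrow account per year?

Private mortgage insurance (PMI) — $225.78 × 12 = $2,709.36
Earthquake insurance — $457.80
County property tax — $4,657.44
Combined annual = $2,709.36 + $457.80 + $4,657.44 = $7,824.60

$7,824.60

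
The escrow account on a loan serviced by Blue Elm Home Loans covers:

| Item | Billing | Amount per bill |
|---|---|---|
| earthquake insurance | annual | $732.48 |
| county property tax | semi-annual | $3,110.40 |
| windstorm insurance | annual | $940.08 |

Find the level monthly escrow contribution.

$657.78

Earthquake insurance: $732.48 per year
County property tax: $3,110.40 × 2 = $6,220.80 per year
Windstorm insurance: $940.08 per year
Combined annual = $7,893.36
Per month = $7,893.36 / 12 = $657.78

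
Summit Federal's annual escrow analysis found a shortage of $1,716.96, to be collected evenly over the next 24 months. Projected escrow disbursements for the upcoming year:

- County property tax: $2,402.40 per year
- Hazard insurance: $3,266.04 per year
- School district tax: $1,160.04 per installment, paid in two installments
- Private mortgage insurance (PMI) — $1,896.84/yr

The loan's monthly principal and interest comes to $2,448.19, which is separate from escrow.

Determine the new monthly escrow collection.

County property tax: $2,402.40
Hazard insurance: $3,266.04
School district tax: $1,160.04 × 2 = $2,320.08
Private mortgage insurance (PMI): $1,896.84
Annual escrow total = $2,402.40 + $3,266.04 + $2,320.08 + $1,896.84 = $9,885.36
Per month = $9,885.36 / 12 = $823.78
Monthly shortage recovery: $1,716.96 / 24 = $71.54
New monthly escrow = $823.78 + $71.54 = $895.32

$895.32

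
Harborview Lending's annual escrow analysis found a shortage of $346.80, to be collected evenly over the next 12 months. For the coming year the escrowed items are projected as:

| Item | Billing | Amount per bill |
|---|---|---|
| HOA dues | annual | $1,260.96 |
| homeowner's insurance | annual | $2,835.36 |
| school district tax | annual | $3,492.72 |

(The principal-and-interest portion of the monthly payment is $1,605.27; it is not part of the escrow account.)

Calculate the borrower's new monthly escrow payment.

$661.32

HOA dues — $1,260.96
Homeowner's insurance — $2,835.36
School district tax — $3,492.72
Yearly total = $7,589.04
Base monthly escrow = $7,589.04 ÷ 12 = $632.42
Monthly shortage recovery: $346.80 ÷ 12 = $28.90
New monthly escrow = $632.42 + $28.90 = $661.32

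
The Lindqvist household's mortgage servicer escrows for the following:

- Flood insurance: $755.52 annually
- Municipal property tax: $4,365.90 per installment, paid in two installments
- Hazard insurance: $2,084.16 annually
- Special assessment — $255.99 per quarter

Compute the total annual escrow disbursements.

$12,595.44

Flood insurance — $755.52 per year
Municipal property tax — $4,365.90 × 2 = $8,731.80 per year
Hazard insurance — $2,084.16 per year
Special assessment — $255.99 × 4 = $1,023.96 per year
Annual escrow total = $755.52 + $8,731.80 + $2,084.16 + $1,023.96 = $12,595.44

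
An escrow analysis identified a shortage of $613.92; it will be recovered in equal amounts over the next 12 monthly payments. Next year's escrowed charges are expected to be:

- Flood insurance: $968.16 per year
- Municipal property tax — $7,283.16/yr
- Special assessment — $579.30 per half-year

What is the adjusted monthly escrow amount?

Flood insurance = $968.16
Municipal property tax = $7,283.16
Special assessment = $579.30 × 2 = $1,158.60
Yearly total = $968.16 + $7,283.16 + $1,158.60 = $9,409.92
Per month = $9,409.92 / 12 = $784.16
Monthly shortage recovery: $613.92 / 12 = $51.16
Adjusted monthly = $784.16 + $51.16 = $835.32

$835.32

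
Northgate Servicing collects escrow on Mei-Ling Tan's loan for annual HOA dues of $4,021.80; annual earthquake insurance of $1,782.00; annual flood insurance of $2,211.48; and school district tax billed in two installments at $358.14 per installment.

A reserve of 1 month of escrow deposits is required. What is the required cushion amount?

$727.63

HOA dues = $4,021.80 annually
Earthquake insurance = $1,782.00 annually
Flood insurance = $2,211.48 annually
School district tax = $358.14 × 2 = $716.28 annually
Yearly total = $4,021.80 + $1,782.00 + $2,211.48 + $716.28 = $8,731.56
Monthly = $8,731.56 ÷ 12 = $727.63
Cushion = 1 × $727.63 = $727.63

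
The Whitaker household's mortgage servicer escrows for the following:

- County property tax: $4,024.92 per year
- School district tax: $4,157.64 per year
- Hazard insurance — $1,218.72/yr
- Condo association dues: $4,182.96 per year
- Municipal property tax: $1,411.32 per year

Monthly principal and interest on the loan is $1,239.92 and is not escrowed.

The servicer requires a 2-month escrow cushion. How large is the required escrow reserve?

$2,499.26

County property tax = $4,024.92/yr
School district tax = $4,157.64/yr
Hazard insurance = $1,218.72/yr
Condo association dues = $4,182.96/yr
Municipal property tax = $1,411.32/yr
Total annual escrow = $14,995.56
Per month = $14,995.56 ÷ 12 = $1,249.63
Required cushion = 2 × $1,249.63 = $2,499.26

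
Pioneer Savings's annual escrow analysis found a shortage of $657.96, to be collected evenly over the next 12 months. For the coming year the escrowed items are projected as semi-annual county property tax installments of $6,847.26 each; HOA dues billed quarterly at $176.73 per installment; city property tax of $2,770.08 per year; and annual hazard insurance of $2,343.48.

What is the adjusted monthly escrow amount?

County property tax: $6,847.26 × 2 = $13,694.52 annually
HOA dues: $176.73 × 4 = $706.92 annually
City property tax: $2,770.08 annually
Hazard insurance: $2,343.48 annually
Yearly total = $19,515.00
Base monthly escrow = $19,515.00 ÷ 12 = $1,626.25
Shortage spread = $657.96 ÷ 12 = $54.83/mo
New monthly escrow = $1,626.25 + $54.83 = $1,681.08

$1,681.08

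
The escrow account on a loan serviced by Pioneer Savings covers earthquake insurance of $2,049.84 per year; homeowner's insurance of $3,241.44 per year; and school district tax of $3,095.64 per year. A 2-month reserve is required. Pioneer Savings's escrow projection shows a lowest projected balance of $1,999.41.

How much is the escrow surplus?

$601.59

Earthquake insurance = $2,049.84
Homeowner's insurance = $3,241.44
School district tax = $3,095.64
Total per year = $2,049.84 + $3,241.44 + $3,095.64 = $8,386.92
Monthly escrow = $8,386.92 ÷ 12 = $698.91
Required cushion = 2 × $698.91 = $1,397.82
Surplus = $1,999.41 − $1,397.82 = $601.59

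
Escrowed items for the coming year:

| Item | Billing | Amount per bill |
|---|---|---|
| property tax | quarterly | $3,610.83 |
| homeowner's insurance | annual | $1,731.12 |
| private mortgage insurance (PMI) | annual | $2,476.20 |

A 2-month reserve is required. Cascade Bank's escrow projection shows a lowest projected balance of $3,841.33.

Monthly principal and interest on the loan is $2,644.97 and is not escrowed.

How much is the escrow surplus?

Property tax — $3,610.83 × 4 = $14,443.32 annually
Homeowner's insurance — $1,731.12 annually
Private mortgage insurance (PMI) — $2,476.20 annually
Combined annual = $14,443.32 + $1,731.12 + $2,476.20 = $18,650.64
Monthly = $18,650.64 / 12 = $1,554.22
Required cushion = 2 × $1,554.22 = $3,108.44
Surplus = $3,841.33 − $3,108.44 = $732.89

$732.89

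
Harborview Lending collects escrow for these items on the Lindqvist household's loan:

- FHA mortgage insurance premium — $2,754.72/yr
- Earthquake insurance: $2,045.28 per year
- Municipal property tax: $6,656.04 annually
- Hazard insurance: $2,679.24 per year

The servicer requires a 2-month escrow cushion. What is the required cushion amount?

$2,355.88

FHA mortgage insurance premium — $2,754.72 annually
Earthquake insurance — $2,045.28 annually
Municipal property tax — $6,656.04 annually
Hazard insurance — $2,679.24 annually
Annual escrow total = $2,754.72 + $2,045.28 + $6,656.04 + $2,679.24 = $14,135.28
Per month = $14,135.28 ÷ 12 = $1,177.94
Cushion = 2 × $1,177.94 = $2,355.88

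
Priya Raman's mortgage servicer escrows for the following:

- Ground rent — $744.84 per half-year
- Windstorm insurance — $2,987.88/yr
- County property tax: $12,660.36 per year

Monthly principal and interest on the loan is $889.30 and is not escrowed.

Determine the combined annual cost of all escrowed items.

Ground rent = $744.84 × 2 = $1,489.68 per year
Windstorm insurance = $2,987.88 per year
County property tax = $12,660.36 per year
Total annual escrow = $1,489.68 + $2,987.88 + $12,660.36 = $17,137.92

$17,137.92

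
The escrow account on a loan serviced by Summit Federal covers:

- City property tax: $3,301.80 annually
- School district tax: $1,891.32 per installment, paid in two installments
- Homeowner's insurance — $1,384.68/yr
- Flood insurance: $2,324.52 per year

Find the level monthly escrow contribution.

City property tax — $3,301.80
School district tax — $1,891.32 × 2 = $3,782.64
Homeowner's insurance — $1,384.68
Flood insurance — $2,324.52
Yearly total = $10,793.64
Per month = $10,793.64 / 12 = $899.47

$899.47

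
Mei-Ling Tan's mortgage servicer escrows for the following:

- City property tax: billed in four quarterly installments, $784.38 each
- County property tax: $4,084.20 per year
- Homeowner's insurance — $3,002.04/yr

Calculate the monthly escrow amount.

City property tax = $784.38 × 4 = $3,137.52 annually
County property tax = $4,084.20 annually
Homeowner's insurance = $3,002.04 annually
Combined annual = $10,223.76
Base monthly escrow = $10,223.76 ÷ 12 = $851.98

$851.98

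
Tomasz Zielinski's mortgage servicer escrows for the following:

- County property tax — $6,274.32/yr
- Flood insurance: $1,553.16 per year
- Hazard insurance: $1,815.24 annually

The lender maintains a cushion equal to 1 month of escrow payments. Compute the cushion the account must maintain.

County property tax — $6,274.32 per year
Flood insurance — $1,553.16 per year
Hazard insurance — $1,815.24 per year
Total per year = $9,642.72
Monthly = $9,642.72 / 12 = $803.56
Cushion = 1 × $803.56 = $803.56

$803.56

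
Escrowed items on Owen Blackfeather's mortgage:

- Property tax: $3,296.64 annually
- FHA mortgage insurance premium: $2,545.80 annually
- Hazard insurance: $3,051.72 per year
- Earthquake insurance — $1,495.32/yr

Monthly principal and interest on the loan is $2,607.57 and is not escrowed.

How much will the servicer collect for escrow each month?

$865.79

Property tax = $3,296.64 per year
FHA mortgage insurance premium = $2,545.80 per year
Hazard insurance = $3,051.72 per year
Earthquake insurance = $1,495.32 per year
Total annual escrow = $3,296.64 + $2,545.80 + $3,051.72 + $1,495.32 = $10,389.48
Monthly = $10,389.48 / 12 = $865.79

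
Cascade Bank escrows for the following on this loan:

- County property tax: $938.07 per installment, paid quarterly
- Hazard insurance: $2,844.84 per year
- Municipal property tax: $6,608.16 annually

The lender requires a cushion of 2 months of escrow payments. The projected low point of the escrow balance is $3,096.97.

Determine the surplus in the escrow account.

$896.09

County property tax: $938.07 × 4 = $3,752.28/yr
Hazard insurance: $2,844.84/yr
Municipal property tax: $6,608.16/yr
Annual escrow total = $3,752.28 + $2,844.84 + $6,608.16 = $13,205.28
Base monthly escrow = $13,205.28 ÷ 12 = $1,100.44
Cushion = 2 × $1,100.44 = $2,200.88
Surplus = $3,096.97 − $2,200.88 = $896.09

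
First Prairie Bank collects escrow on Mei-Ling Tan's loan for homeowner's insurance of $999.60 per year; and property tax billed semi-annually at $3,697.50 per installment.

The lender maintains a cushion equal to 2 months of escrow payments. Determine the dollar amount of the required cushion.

Homeowner's insurance — $999.60/yr
Property tax — $3,697.50 × 2 = $7,395.00/yr
Total annual escrow = $8,394.60
Monthly escrow = $8,394.60 / 12 = $699.55
Cushion = 2 × $699.55 = $1,399.10

$1,399.10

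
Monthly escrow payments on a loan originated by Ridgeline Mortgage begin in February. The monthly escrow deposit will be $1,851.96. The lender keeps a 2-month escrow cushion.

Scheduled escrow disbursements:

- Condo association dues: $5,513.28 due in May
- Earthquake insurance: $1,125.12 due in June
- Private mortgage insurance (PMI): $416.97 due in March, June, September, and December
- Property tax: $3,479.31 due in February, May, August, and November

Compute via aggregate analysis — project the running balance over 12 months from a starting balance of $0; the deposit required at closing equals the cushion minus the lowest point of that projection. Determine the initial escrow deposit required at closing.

Cushion = 2 × $1,851.96 = $3,703.92
Trial balance (start $0, +$1,851.96 each month, − disbursements):
  Feb: +$1,851.96 − $3,479.31 → -$1,627.35
  Mar: +$1,851.96 − $416.97 → -$192.36
  Apr: +$1,851.96 → $1,659.60
  May: +$1,851.96 − $8,992.59 → -$5,481.03
  Jun: +$1,851.96 − $1,542.09 → -$5,171.16
  Jul: +$1,851.96 → -$3,319.20
  Aug: +$1,851.96 − $3,479.31 → -$4,946.55
  Sep: +$1,851.96 − $416.97 → -$3,511.56
  Oct: +$1,851.96 → -$1,659.60
  Nov: +$1,851.96 − $3,479.31 → -$3,286.95
  Dec: +$1,851.96 − $416.97 → -$1,851.96
  Jan: +$1,851.96 → $0.00
Lowest trial balance = -$5,481.03 (May)
Initial deposit = cushion − low point = $3,703.92 − (-$5,481.03) = $9,184.95

$9,184.95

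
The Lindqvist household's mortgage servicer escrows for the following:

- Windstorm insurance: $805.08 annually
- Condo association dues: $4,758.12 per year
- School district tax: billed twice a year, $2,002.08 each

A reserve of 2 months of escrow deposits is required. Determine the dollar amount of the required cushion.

$1,594.56

Windstorm insurance = $805.08/yr
Condo association dues = $4,758.12/yr
School district tax = $2,002.08 × 2 = $4,004.16/yr
Total annual escrow = $805.08 + $4,758.12 + $4,004.16 = $9,567.36
Per month = $9,567.36 / 12 = $797.28
Required cushion = 2 × $797.28 = $1,594.56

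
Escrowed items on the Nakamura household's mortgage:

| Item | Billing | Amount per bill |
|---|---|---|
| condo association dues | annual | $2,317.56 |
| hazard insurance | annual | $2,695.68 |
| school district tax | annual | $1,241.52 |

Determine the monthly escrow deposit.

Condo association dues = $2,317.56/yr
Hazard insurance = $2,695.68/yr
School district tax = $1,241.52/yr
Combined annual = $2,317.56 + $2,695.68 + $1,241.52 = $6,254.76
Monthly escrow = $6,254.76 / 12 = $521.23

$521.23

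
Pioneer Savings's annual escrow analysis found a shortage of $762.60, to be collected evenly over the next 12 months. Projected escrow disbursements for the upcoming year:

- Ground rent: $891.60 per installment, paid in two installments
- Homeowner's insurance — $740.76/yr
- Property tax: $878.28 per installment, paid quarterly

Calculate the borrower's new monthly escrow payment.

Ground rent: $891.60 × 2 = $1,783.20 annually
Homeowner's insurance: $740.76 annually
Property tax: $878.28 × 4 = $3,513.12 annually
Total annual escrow = $6,037.08
Monthly escrow = $6,037.08 ÷ 12 = $503.09
Monthly shortage recovery: $762.60 / 12 = $63.55
Adjusted monthly = $503.09 + $63.55 = $566.64

$566.64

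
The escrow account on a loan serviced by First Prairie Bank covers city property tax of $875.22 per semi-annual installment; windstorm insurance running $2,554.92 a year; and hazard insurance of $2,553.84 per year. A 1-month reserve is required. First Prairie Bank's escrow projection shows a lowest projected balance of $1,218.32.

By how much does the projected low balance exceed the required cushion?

$646.72

City property tax — $875.22 × 2 = $1,750.44
Windstorm insurance — $2,554.92
Hazard insurance — $2,553.84
Yearly total = $1,750.44 + $2,554.92 + $2,553.84 = $6,859.20
Base monthly escrow = $6,859.20 ÷ 12 = $571.60
Required reserve = 1 × $571.60 = $571.60
Excess over cushion: $1,218.32 − $571.60 = $646.72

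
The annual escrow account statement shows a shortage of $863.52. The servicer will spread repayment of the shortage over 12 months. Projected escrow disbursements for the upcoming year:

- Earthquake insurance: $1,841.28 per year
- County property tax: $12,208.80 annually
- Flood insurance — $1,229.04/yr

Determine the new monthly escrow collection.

$1,345.22

Earthquake insurance: $1,841.28 per year
County property tax: $12,208.80 per year
Flood insurance: $1,229.04 per year
Total per year = $1,841.28 + $12,208.80 + $1,229.04 = $15,279.12
Per month = $15,279.12 ÷ 12 = $1,273.26
Shortage per month = $863.52 ÷ 12 = $71.96
Adjusted monthly = $1,273.26 + $71.96 = $1,345.22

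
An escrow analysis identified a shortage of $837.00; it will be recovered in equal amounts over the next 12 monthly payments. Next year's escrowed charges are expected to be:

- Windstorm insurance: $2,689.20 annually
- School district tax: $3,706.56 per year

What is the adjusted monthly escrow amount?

Windstorm insurance: $2,689.20 annually
School district tax: $3,706.56 annually
Total annual escrow = $6,395.76
Monthly = $6,395.76 ÷ 12 = $532.98
Monthly shortage recovery: $837.00 ÷ 12 = $69.75
New monthly escrow = $532.98 + $69.75 = $602.73

$602.73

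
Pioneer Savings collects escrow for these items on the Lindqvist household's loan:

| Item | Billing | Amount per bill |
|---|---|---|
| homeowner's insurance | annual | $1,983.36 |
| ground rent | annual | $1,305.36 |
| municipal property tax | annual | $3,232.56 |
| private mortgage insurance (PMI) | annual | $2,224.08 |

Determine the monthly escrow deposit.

Homeowner's insurance — $1,983.36 annually
Ground rent — $1,305.36 annually
Municipal property tax — $3,232.56 annually
Private mortgage insurance (PMI) — $2,224.08 annually
Annual escrow total = $8,745.36
Base monthly escrow = $8,745.36 / 12 = $728.78

$728.78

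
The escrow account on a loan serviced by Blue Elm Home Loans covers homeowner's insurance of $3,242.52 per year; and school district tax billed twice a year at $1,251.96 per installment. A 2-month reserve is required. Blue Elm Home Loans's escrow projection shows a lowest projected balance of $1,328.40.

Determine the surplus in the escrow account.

Homeowner's insurance: $3,242.52
School district tax: $1,251.96 × 2 = $2,503.92
Total annual escrow = $5,746.44
Base monthly escrow = $5,746.44 / 12 = $478.87
Required cushion = 2 × $478.87 = $957.74
Excess over cushion: $1,328.40 − $957.74 = $370.66

$370.66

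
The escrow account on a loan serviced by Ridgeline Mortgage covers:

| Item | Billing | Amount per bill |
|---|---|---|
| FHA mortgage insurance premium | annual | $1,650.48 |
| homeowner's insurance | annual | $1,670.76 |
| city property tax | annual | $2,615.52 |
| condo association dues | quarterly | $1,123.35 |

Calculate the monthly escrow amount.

$869.18

FHA mortgage insurance premium = $1,650.48 per year
Homeowner's insurance = $1,670.76 per year
City property tax = $2,615.52 per year
Condo association dues = $1,123.35 × 4 = $4,493.40 per year
Total annual escrow = $10,430.16
Monthly = $10,430.16 / 12 = $869.18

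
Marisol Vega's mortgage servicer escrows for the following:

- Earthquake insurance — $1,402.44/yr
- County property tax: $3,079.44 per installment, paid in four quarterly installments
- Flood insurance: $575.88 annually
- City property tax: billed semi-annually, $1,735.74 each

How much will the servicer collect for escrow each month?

$1,480.63

Earthquake insurance = $1,402.44
County property tax = $3,079.44 × 4 = $12,317.76
Flood insurance = $575.88
City property tax = $1,735.74 × 2 = $3,471.48
Total per year = $17,767.56
Per month = $17,767.56 ÷ 12 = $1,480.63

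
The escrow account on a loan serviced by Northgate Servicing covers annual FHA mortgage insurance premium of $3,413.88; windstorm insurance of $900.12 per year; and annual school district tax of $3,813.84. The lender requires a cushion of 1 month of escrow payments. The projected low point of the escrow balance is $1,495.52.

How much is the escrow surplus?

$818.20

FHA mortgage insurance premium — $3,413.88/yr
Windstorm insurance — $900.12/yr
School district tax — $3,813.84/yr
Total per year = $3,413.88 + $900.12 + $3,813.84 = $8,127.84
Per month = $8,127.84 / 12 = $677.32
Required reserve = 1 × $677.32 = $677.32
Surplus = $1,495.52 − $677.32 = $818.20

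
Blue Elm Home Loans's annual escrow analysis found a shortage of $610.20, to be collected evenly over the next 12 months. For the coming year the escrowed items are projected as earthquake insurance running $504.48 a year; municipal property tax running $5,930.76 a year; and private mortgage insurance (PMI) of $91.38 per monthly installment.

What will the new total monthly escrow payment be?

$678.50

Earthquake insurance = $504.48 annually
Municipal property tax = $5,930.76 annually
Private mortgage insurance (PMI) = $91.38 × 12 = $1,096.56 annually
Total per year = $504.48 + $5,930.76 + $1,096.56 = $7,531.80
Monthly escrow = $7,531.80 / 12 = $627.65
Monthly shortage recovery: $610.20 / 12 = $50.85
Adjusted monthly = $627.65 + $50.85 = $678.50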